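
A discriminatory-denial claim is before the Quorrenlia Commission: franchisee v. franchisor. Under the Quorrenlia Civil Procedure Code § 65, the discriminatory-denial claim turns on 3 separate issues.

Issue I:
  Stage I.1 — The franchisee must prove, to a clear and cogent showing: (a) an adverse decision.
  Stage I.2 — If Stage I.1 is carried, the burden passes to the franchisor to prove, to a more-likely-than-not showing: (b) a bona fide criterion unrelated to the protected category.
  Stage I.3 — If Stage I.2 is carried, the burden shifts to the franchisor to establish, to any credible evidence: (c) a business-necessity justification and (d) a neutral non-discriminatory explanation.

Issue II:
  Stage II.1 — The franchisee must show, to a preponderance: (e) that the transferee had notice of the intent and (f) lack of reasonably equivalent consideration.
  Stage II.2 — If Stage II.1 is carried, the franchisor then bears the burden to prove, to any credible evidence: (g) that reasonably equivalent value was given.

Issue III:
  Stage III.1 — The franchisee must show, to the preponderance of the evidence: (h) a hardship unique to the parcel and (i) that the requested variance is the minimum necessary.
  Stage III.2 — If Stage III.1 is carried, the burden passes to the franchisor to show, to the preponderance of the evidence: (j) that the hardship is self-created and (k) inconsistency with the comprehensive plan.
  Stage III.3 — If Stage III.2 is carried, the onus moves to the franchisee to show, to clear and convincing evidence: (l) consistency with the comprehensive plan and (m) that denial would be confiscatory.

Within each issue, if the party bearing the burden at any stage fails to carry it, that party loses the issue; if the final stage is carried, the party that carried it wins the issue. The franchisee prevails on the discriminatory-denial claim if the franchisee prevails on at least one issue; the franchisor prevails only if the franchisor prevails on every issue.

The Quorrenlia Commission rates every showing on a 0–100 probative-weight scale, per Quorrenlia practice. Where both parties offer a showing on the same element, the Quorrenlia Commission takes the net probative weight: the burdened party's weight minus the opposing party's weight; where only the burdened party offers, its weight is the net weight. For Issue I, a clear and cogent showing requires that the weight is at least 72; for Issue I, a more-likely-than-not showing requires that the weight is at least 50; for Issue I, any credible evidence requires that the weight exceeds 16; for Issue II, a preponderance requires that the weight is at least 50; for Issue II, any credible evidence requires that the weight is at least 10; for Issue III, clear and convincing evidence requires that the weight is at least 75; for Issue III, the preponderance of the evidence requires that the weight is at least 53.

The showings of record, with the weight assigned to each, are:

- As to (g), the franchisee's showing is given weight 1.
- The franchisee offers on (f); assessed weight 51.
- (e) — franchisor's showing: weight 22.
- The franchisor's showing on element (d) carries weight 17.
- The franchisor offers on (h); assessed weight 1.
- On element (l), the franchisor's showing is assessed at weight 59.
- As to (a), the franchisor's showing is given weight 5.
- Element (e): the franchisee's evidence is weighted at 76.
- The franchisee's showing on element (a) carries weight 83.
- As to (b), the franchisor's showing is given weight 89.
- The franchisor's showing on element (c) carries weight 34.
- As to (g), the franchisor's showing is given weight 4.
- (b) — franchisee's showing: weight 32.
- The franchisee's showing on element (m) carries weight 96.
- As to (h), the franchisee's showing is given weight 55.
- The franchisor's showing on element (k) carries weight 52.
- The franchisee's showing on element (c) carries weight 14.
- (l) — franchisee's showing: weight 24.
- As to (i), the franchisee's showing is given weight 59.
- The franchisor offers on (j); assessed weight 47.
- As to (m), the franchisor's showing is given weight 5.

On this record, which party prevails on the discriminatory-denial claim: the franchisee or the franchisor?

— Issue I —
Stage I.1 (franchisee, a clear and cogent showing, weight is at least 72): (a) net 83−5=78 ≥ 72 — meets.
  Stage I.1 carried; the burden shifts to the franchisor.
Stage I.2 (franchisor, a more-likely-than-not showing, weight is at least 50): (b) net 89−32=57 ≥ 50 — meets.
  All elements met. The franchisor retains the burden for Stage I.3.
Stage I.3 (franchisor, any credible evidence, weight exceeds 16): (c) net 34−14=20 > 16 — meets; (d) 17 > 16 — meets.
  All elements met at the final stage.
Every stage carried; the franchisor prevails on this issue.
— Issue II —
At Stage II.1 the franchisee must meet a preponderance (weight is at least 50): on (e) the weight is 76 less the opposing 22 gives net 54, ≥ 50, so (e) meets the standard; on (f) the weight is 51, which does reach 50, so (f) meets the standard.
  Stage II.1 carried; the burden shifts to the franchisor.
At Stage II.2 the franchisor must meet any credible evidence (weight is at least 10): on (g) the weight is 4 less the opposing 1 gives net 3, < 10, so (g) does not meet the standard.
  Stage II.2 not carried; the franchisor fails its burden.
So the franchisee prevails on this issue.
— Issue III —
Stage III.1 (franchisee, the preponderance of the evidence, weight is at least 53): (h) net 55−1=54 ≥ 53 — meets; (i) 59 ≥ 53 — meets.
  All elements met. The burden passes to the franchisor.
Stage III.2 (franchisor, the preponderance of the evidence, weight is at least 53): (j) 47 < 53 — fails; (k) 52 < 53 — fails.
  Not every element is met, so the franchisor fails to carry Stage III.2.
The analysis ends at Stage III.2; the franchisee prevails on this issue.
Per-issue: Issue I → franchisor; Issue II → franchisee; Issue III → franchisee. The franchisee must prevail on at least one issue; overall, the franchisee prevails.

franchisee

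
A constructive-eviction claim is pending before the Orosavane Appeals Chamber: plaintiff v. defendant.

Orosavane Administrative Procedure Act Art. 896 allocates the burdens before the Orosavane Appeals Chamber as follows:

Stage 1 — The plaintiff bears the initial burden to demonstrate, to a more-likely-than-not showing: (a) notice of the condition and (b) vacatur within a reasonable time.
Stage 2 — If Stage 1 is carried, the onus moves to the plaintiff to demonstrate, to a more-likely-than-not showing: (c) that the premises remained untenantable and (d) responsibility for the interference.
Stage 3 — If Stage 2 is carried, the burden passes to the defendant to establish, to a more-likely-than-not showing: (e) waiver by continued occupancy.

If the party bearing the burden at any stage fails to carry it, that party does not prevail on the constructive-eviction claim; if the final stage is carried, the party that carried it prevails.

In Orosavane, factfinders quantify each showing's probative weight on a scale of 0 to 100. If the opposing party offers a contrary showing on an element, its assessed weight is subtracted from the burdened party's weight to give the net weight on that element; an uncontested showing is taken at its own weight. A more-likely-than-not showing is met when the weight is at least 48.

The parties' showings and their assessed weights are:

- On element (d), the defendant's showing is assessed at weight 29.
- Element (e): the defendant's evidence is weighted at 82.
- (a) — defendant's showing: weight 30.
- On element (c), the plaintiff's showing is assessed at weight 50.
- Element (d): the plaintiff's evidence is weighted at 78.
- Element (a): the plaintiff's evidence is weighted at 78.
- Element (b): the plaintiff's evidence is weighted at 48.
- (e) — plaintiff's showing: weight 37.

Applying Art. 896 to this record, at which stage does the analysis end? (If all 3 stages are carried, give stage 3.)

Stage 1 (plaintiff, a more-likely-than-not showing, weight is at least 48): (a) net 78−30=48 ≥ 48 — meets; (b) 48 ≥ 48 — meets.
  Stage 1 carried; the burden remains with the plaintiff.
Stage 2 (plaintiff, a more-likely-than-not showing, weight is at least 48): (c) 50 ≥ 48 — meets; (d) net 78−29=49 ≥ 48 — meets.
  Stage 2 carried; the burden shifts to the defendant.
Stage 3 (defendant, a more-likely-than-not showing, weight is at least 48): (e) net 82−37=45 < 48 — fails.
  The defendant does not carry Stage 3.
The plaintiff prevails.

stage 3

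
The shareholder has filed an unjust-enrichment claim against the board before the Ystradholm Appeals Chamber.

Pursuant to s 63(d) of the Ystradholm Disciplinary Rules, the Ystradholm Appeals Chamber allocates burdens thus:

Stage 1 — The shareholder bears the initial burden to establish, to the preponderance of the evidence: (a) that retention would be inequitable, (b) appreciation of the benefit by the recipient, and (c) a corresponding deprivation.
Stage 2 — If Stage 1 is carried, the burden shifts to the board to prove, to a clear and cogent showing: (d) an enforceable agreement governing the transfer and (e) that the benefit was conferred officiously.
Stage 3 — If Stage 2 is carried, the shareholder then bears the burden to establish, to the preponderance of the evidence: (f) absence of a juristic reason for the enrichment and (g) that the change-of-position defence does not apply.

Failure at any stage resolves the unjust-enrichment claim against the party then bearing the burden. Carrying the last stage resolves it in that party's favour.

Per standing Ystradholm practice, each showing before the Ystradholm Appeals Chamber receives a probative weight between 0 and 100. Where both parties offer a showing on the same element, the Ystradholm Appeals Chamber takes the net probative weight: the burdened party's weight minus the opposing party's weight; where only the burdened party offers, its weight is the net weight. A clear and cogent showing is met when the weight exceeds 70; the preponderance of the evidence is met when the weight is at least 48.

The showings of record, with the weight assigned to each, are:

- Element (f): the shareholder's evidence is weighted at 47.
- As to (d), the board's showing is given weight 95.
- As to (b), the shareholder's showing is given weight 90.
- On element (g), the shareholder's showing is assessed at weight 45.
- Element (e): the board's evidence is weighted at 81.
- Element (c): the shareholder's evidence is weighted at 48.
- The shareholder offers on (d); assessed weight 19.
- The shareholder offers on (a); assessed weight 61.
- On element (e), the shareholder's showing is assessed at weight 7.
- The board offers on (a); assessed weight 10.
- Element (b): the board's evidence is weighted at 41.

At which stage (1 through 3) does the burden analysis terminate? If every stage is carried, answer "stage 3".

Stage 1 — burden on shareholder; standard: the preponderance of the evidence (weight is at least 48).
    (a): 61 − 10 = 51 ≥ 48 [met]
    (b): 90 − 41 = 49 ≥ 48 [met]
    (c): 48 ≥ 48 [met]
  All elements met. The burden passes to the board.
Stage 2 — burden on board; standard: a clear and cogent showing (weight exceeds 70).
    (d): 95 − 19 = 76 > 70 [met]
    (e): 81 − 7 = 74 > 70 [met]
  Stage 2 is satisfied; the onus moves to the shareholder.
Stage 3 — burden on shareholder; standard: the preponderance of the evidence (weight is at least 48).
    (f): 47 < 48 [not met]
    (g): 45 < 48 [not met]
  The shareholder does not carry Stage 3.
So the board prevails.

stage 3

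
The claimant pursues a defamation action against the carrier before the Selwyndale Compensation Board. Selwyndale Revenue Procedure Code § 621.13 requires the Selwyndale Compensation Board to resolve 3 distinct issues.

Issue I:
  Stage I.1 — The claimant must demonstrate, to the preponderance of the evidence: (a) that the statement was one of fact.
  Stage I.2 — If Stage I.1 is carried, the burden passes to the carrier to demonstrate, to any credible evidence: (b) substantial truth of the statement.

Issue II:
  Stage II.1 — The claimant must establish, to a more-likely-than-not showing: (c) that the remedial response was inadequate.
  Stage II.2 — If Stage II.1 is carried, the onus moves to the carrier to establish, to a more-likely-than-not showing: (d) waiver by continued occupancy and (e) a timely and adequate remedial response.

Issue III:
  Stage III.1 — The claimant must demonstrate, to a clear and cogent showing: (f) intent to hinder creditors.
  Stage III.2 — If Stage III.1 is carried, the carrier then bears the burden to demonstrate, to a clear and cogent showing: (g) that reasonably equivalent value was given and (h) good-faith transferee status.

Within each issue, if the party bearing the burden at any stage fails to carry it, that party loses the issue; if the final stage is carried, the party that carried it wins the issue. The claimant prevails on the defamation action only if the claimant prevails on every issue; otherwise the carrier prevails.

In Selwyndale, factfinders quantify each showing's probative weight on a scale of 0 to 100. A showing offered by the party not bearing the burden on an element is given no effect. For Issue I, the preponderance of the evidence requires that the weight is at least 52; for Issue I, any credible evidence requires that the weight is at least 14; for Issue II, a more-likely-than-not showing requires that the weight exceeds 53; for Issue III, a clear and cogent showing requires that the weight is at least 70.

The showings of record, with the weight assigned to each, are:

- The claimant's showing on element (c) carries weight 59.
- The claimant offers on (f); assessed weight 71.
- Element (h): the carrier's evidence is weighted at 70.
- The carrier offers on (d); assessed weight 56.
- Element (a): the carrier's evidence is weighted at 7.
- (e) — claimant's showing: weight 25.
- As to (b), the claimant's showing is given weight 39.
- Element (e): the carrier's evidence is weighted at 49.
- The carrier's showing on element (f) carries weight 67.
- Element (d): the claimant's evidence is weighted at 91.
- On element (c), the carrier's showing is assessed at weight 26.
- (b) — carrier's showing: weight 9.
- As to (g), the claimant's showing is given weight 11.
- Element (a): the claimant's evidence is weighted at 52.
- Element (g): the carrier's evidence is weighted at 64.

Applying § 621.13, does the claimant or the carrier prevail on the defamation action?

claimant

— Issue I —
Stage I.1 — burden on claimant; standard: the preponderance of the evidence (weight is at least 52).
    (a): 52 (carrier's 7 disregarded) ≥ 52 [met]
  The claimant carries Stage I.1; the carrier now bears the burden.
Stage I.2 — burden on carrier; standard: any credible evidence (weight is at least 14).
    (b): 9 (claimant's 39 disregarded) < 14 [not met]
  The carrier does not carry Stage I.2.
The claimant prevails on this issue.
— Issue II —
Stage II.1 — burden on claimant; standard: a more-likely-than-not showing (weight exceeds 53).
    (c): 59 (carrier's 26 disregarded) > 53 [met]
  The claimant carries Stage II.1; the carrier now bears the burden.
Stage II.2 — burden on carrier; standard: a more-likely-than-not showing (weight exceeds 53).
    (d): 56 (claimant's 91 disregarded) > 53 [met]
    (e): 49 (claimant's 25 disregarded) ≤ 53 [not met]
  The carrier does not carry Stage II.2.
The analysis ends at Stage II.2; the claimant prevails on this issue.
— Issue III —
At Stage III.1 the claimant must meet a clear and cogent showing (weight is at least 70): on (f) the weight is 71 (the carrier's 67 is given no effect), which does reach 70, so (f) meets the standard.
  All elements met. The burden passes to the carrier.
At Stage III.2 the carrier must meet a clear and cogent showing (weight is at least 70): on (g) the weight is 64 (the claimant's 11 is given no effect), which does not reach 70, so (g) does not meet the standard; on (h) the weight is 70, ≥ 70, so (h) meets the standard.
  Not every element is met, so the carrier fails to carry Stage III.2.
So the claimant prevails on this issue.
Per-issue: Issue I → claimant; Issue II → claimant; Issue III → claimant. The claimant must prevail on every issue; overall, the claimant prevails.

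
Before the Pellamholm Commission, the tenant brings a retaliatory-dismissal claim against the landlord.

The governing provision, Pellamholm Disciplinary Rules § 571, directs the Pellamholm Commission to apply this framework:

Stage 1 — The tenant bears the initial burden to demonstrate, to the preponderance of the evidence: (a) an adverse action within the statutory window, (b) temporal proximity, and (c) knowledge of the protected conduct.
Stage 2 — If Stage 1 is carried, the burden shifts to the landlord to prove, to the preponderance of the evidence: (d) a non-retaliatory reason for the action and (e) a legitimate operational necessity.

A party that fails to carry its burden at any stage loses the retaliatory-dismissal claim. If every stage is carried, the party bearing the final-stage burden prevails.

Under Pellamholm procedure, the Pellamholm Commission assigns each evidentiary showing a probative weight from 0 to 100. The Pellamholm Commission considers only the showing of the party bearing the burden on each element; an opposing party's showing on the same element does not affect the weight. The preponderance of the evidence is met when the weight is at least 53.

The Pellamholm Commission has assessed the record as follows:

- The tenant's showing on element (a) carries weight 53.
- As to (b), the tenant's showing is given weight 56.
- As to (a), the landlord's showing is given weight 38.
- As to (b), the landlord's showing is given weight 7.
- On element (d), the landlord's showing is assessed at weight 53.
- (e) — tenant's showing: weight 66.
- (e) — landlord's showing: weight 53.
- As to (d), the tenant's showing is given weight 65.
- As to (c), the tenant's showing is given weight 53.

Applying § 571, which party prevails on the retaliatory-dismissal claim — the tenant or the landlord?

Stage 1 — burden on tenant; standard: the preponderance of the evidence (weight is at least 53).
    (a): 53 (landlord's 38 disregarded) ≥ 53 [met]
    (b): 56 (landlord's 7 disregarded) ≥ 53 [met]
    (c): 53 ≥ 53 [met]
  Stage 1 carried; the burden shifts to the landlord.
Stage 2 — burden on landlord; standard: the preponderance of the evidence (weight is at least 53).
    (d): 53 (tenant's 65 disregarded) ≥ 53 [met]
    (e): 53 (tenant's 66 disregarded) ≥ 53 [met]
  All elements met at the final stage.
Every stage carried; the landlord prevails.

landlord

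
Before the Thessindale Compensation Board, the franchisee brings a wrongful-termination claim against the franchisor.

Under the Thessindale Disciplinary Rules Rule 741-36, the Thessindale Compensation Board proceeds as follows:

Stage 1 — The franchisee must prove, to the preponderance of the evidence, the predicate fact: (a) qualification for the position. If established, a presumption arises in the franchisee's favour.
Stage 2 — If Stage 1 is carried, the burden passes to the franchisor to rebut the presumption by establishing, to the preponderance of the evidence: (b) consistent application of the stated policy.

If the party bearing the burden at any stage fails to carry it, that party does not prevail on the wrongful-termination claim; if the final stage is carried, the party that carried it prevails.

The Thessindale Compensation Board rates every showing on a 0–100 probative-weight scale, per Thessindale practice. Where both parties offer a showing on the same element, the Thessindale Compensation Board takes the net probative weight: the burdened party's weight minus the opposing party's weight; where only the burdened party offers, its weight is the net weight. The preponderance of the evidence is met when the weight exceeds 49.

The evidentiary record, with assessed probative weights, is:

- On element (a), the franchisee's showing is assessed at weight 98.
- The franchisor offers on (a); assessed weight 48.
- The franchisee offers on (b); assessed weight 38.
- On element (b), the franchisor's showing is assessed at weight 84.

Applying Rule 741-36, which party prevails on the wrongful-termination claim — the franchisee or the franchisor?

franchisee

Stage 1 — burden on franchisee; standard: the preponderance of the evidence (weight exceeds 49).
    (a): 98 − 48 = 50 > 49 [met]
  All elements met. The burden passes to the franchisor.
Stage 2 — burden on franchisor; standard: the preponderance of the evidence (weight exceeds 49).
    (b): 84 − 38 = 46 ≤ 49 [not met]
  Stage 2 not carried; the franchisor fails its burden.
The analysis ends at Stage 2; the franchisee prevails.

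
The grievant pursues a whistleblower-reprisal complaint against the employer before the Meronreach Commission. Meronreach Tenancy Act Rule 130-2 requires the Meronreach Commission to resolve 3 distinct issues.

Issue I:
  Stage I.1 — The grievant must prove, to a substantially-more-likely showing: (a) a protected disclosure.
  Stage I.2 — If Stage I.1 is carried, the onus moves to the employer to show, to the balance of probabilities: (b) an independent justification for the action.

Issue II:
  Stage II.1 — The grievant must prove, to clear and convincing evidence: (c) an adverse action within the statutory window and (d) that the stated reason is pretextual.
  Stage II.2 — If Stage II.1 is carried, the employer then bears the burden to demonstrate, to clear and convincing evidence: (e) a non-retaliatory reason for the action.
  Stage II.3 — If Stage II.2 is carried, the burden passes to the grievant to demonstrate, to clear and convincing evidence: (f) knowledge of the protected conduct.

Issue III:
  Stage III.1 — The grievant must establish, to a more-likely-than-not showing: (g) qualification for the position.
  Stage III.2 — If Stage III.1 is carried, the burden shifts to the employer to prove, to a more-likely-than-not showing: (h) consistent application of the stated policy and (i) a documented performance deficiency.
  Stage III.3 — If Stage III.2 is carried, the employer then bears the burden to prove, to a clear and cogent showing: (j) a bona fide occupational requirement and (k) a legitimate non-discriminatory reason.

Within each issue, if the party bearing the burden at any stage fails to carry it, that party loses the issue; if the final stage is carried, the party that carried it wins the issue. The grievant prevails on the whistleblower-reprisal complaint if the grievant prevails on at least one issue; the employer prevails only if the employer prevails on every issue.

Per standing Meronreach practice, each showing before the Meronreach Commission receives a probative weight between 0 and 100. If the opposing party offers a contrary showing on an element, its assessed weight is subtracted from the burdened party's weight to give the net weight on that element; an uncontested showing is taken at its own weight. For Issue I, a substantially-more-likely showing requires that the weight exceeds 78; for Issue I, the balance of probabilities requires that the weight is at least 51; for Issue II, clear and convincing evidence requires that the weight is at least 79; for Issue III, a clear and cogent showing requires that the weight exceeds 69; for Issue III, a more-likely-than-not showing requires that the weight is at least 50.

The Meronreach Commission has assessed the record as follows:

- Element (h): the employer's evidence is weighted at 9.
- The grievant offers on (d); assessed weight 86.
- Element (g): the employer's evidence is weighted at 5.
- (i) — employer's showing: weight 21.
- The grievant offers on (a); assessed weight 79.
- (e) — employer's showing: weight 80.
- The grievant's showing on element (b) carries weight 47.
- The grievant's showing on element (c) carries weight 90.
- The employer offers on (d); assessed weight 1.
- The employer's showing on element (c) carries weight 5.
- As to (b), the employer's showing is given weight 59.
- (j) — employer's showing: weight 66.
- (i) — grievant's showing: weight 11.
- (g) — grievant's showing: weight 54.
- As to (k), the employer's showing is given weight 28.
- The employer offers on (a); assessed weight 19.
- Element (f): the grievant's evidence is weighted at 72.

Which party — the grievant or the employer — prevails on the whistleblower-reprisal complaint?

employer

— Issue I —
At Stage I.1 the grievant must meet a substantially-more-likely showing (weight exceeds 78): on (a) the weight is 79 less the opposing 19 gives net 60, which does not exceed 78, so (a) does not meet the standard.
  Not every element is met, so the grievant fails to carry Stage I.1.
The analysis ends at Stage I.1; the employer prevails on this issue.
— Issue II —
Stage II.1 — burden on grievant; standard: clear and convincing evidence (weight is at least 79).
    (c): 90 − 5 = 85 ≥ 79 [met]
    (d): 86 − 1 = 85 ≥ 79 [met]
  All elements met. The burden passes to the employer.
Stage II.2 — burden on employer; standard: clear and convincing evidence (weight is at least 79).
    (e): 80 ≥ 79 [met]
  Stage II.2 is satisfied; the onus moves to the grievant.
Stage II.3 — burden on grievant; standard: clear and convincing evidence (weight is at least 79).
    (f): 72 < 79 [not met]
  Stage II.3 not carried; the grievant fails its burden.
The analysis ends at Stage II.3; the employer prevails on this issue.
— Issue III —
At Stage III.1 the grievant must meet a more-likely-than-not showing (weight is at least 50): on (g) the weight is 54 less the opposing 5 gives net 49, < 50, so (g) does not meet the standard.
  The grievant does not carry Stage III.1.
So the employer prevails on this issue.
Per-issue: Issue I → employer; Issue II → employer; Issue III → employer. The grievant must prevail on at least one issue; overall, the employer prevails.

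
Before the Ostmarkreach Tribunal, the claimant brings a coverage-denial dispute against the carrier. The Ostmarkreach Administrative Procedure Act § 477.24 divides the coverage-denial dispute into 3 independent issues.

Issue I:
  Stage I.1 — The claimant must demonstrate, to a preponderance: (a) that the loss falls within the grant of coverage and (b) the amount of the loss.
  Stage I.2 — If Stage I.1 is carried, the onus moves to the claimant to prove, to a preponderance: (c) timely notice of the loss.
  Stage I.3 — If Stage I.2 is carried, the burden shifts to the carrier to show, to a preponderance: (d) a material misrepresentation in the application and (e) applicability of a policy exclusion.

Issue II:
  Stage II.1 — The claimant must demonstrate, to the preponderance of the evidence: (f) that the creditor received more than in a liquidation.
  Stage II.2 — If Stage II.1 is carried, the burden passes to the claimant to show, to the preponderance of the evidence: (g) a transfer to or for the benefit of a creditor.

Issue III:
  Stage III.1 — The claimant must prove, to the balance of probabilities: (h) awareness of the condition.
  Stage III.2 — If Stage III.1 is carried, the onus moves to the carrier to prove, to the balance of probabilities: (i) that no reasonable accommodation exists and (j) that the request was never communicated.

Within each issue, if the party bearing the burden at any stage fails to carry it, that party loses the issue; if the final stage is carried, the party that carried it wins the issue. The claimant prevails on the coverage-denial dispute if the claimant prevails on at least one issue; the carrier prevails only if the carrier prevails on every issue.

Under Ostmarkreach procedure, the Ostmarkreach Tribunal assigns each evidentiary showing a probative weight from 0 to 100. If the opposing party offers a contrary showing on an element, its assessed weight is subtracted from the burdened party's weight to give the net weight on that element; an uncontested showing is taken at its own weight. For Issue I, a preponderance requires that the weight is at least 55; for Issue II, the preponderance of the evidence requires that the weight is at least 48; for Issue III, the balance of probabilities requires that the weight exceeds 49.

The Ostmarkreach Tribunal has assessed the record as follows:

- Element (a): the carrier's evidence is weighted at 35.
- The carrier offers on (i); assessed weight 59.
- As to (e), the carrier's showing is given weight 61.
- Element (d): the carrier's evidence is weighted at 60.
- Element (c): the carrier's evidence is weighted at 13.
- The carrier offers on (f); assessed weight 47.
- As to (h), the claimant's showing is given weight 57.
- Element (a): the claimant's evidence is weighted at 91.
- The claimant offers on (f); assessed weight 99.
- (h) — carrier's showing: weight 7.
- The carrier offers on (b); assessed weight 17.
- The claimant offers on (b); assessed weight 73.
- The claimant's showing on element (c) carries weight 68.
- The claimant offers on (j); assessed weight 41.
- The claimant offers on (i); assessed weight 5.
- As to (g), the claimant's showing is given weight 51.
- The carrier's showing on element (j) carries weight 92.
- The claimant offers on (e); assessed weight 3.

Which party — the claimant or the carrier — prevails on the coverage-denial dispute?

— Issue I —
Stage I.1 — burden on claimant; standard: a preponderance (weight is at least 55).
    (a): 91 − 35 = 56 ≥ 55 [met]
    (b): 73 − 17 = 56 ≥ 55 [met]
  Stage I.1 carried; the burden remains with the claimant.
Stage I.2 — burden on claimant; standard: a preponderance (weight is at least 55).
    (c): 68 − 13 = 55 ≥ 55 [met]
  Stage I.2 is satisfied; the onus moves to the carrier.
Stage I.3 — burden on carrier; standard: a preponderance (weight is at least 55).
    (d): 60 ≥ 55 [met]
    (e): 61 − 3 = 58 ≥ 55 [met]
  Stage I.3 carried; the final stage is satisfied.
All stages carried — the carrier prevails on this issue.
— Issue II —
Stage II.1 — burden on claimant; standard: the preponderance of the evidence (weight is at least 48).
    (f): 99 − 47 = 52 ≥ 48 [met]
  Stage II.1 is satisfied; the claimant continues to bear the burden.
Stage II.2 — burden on claimant; standard: the preponderance of the evidence (weight is at least 48).
    (g): 51 ≥ 48 [met]
  All elements met at the final stage.
With every stage satisfied, the claimant prevails on this issue.
— Issue III —
Stage III.1 — burden on claimant; standard: the balance of probabilities (weight exceeds 49).
    (h): 57 − 7 = 50 > 49 [met]
  Stage III.1 carried; the burden shifts to the carrier.
Stage III.2 — burden on carrier; standard: the balance of probabilities (weight exceeds 49).
    (i): 59 − 5 = 54 > 49 [met]
    (j): 92 − 41 = 51 > 49 [met]
  All elements met at the final stage.
All stages carried — the carrier prevails on this issue.
Per-issue: Issue I → carrier; Issue II → claimant; Issue III → carrier. The claimant must prevail on at least one issue; overall, the claimant prevails.

claimant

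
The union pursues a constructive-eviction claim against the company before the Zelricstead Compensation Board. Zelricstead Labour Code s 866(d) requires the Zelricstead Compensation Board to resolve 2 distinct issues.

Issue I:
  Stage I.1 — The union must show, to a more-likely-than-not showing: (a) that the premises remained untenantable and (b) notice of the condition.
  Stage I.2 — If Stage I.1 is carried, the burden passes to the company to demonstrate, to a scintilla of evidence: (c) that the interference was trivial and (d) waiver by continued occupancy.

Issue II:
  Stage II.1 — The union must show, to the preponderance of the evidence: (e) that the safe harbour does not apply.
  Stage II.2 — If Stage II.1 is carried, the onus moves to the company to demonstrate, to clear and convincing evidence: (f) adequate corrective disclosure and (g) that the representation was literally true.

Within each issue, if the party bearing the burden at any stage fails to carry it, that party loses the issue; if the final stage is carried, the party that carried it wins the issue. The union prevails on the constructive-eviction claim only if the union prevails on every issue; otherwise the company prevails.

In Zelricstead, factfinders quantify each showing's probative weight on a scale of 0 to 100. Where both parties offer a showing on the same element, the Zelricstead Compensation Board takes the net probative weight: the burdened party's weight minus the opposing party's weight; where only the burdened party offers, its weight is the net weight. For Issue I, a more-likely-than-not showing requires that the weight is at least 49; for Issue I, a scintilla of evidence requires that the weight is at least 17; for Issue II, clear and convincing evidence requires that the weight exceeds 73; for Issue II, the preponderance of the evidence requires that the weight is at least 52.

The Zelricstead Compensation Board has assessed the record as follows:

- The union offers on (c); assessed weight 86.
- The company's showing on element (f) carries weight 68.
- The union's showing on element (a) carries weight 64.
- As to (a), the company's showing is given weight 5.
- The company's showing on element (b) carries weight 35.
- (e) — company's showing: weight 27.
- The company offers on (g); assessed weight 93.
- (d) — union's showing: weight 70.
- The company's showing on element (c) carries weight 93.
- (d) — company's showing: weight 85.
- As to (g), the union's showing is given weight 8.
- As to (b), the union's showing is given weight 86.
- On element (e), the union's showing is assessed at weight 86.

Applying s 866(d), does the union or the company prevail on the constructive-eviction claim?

— Issue I —
Stage I.1 (union, a more-likely-than-not showing, weight is at least 49): (a) net 64−5=59 ≥ 49 — meets; (b) net 86−35=51 ≥ 49 — meets.
  Stage I.1 is satisfied; the onus moves to the company.
Stage I.2 (company, a scintilla of evidence, weight is at least 17): (c) net 93−86=7 < 17 — fails; (d) net 85−70=15 < 17 — fails.
  Stage I.2 not carried; the company fails its burden.
So the union prevails on this issue.
— Issue II —
Stage II.1 (union, the preponderance of the evidence, weight is at least 52): (e) net 86−27=59 ≥ 52 — meets.
  All elements met. The burden passes to the company.
Stage II.2 (company, clear and convincing evidence, weight exceeds 73): (f) 68 ≤ 73 — fails; (g) net 93−8=85 > 73 — meets.
  Not every element is met, so the company fails to carry Stage II.2.
So the union prevails on this issue.
Per-issue: Issue I → union; Issue II → union. The union must prevail on every issue; overall, the union prevails.

union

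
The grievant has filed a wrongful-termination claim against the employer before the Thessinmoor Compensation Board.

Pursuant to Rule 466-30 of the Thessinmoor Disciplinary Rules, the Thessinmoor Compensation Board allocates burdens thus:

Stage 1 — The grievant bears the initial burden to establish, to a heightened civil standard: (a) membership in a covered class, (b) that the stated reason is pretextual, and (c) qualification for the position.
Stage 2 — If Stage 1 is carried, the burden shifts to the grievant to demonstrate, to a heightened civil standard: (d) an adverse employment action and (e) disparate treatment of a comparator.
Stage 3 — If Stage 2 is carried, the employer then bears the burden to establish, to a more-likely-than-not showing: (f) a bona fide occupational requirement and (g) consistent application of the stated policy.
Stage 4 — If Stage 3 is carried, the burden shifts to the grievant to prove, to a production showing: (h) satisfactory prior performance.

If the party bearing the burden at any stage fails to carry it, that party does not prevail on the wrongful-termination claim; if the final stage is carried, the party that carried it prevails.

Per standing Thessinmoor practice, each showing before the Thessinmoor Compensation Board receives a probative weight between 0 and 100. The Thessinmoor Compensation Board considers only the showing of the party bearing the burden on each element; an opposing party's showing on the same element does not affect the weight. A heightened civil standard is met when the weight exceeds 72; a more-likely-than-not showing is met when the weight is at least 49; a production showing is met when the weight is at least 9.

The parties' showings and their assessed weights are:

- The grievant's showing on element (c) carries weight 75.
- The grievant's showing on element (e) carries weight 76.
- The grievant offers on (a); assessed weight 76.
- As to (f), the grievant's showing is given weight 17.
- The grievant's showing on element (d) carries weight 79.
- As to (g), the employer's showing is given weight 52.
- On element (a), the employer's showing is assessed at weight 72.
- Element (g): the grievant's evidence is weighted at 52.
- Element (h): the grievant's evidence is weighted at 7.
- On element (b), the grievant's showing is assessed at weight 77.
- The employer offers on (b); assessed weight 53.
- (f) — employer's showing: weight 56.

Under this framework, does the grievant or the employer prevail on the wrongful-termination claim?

employer

Stage 1 (grievant, a heightened civil standard, weight exceeds 72): (a) 76 (employer's 72 disregarded) > 72 — meets; (b) 77 (employer's 53 disregarded) > 72 — meets; (c) 75 > 72 — meets.
  Stage 1 carried; the burden remains with the grievant.
Stage 2 (grievant, a heightened civil standard, weight exceeds 72): (d) 79 > 72 — meets; (e) 76 > 72 — meets.
  Stage 2 carried; the burden shifts to the employer.
Stage 3 (employer, a more-likely-than-not showing, weight is at least 49): (f) 56 (grievant's 17 disregarded) ≥ 49 — meets; (g) 52 (grievant's 52 disregarded) ≥ 49 — meets.
  The employer carries Stage 3; the grievant now bears the burden.
Stage 4 (grievant, a production showing, weight is at least 9): (h) 7 < 9 — fails.
  Stage 4 not carried; the grievant fails its burden.
The employer prevails.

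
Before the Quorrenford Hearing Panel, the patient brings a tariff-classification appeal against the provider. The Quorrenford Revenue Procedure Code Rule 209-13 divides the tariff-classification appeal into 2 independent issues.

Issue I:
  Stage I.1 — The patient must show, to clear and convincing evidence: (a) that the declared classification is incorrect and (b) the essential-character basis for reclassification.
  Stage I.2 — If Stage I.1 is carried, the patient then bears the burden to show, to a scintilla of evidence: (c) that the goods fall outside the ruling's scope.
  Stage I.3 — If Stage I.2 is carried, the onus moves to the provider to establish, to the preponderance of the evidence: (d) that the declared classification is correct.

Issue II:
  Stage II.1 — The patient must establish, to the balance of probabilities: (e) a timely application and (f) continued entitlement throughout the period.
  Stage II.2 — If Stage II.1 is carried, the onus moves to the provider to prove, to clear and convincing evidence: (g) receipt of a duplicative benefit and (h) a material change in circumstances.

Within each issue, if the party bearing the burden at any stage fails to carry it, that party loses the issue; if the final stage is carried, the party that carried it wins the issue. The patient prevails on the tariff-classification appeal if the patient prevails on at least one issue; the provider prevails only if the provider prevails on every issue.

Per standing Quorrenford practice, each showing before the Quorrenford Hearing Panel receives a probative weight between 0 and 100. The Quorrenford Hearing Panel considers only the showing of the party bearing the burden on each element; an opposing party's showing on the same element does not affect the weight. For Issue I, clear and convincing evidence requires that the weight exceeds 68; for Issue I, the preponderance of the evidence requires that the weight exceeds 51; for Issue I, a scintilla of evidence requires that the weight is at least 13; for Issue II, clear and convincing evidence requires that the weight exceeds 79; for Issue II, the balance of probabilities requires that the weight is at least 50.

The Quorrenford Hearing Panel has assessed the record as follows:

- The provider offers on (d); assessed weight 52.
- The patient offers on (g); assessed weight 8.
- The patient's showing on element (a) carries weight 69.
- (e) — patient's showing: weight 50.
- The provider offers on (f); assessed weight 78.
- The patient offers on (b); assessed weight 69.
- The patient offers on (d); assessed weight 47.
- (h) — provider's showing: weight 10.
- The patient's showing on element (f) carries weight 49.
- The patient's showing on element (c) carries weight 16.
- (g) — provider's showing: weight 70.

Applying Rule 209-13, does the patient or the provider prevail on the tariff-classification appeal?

— Issue I —
Stage I.1 (patient, clear and convincing evidence, weight exceeds 68): (a) 69 > 68 — meets; (b) 69 > 68 — meets.
  All elements met. The patient retains the burden for Stage I.2.
Stage I.2 (patient, a scintilla of evidence, weight is at least 13): (c) 16 ≥ 13 — meets.
  Stage I.2 carried; the burden shifts to the provider.
Stage I.3 (provider, the preponderance of the evidence, weight exceeds 51): (d) 52 (patient's 47 disregarded) > 51 — meets.
  The provider carries the last stage.
All stages carried — the provider prevails on this issue.
— Issue II —
At Stage II.1 the patient must meet the balance of probabilities (weight is at least 50): on (e) the weight is 50, which does reach 50, so (e) meets the standard; on (f) the weight is 49 (the provider's 78 is given no effect), which does not reach 50, so (f) does not meet the standard.
  Not every element is met, so the patient fails to carry Stage II.1.
The provider prevails on this issue.
Per-issue: Issue I → provider; Issue II → provider. The patient must prevail on at least one issue; overall, the provider prevails.

provider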